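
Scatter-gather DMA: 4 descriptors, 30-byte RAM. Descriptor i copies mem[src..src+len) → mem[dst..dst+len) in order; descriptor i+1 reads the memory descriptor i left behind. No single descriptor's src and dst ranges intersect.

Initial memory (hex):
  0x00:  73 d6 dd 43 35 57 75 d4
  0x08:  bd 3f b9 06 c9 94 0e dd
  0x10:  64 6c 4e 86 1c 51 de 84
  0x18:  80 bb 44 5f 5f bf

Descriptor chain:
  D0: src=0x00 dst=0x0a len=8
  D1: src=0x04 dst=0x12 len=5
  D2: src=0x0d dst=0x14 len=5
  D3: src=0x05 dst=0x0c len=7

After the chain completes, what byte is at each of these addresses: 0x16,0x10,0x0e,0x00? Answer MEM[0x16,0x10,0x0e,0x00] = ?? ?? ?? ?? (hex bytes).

#0 dst[0x0a+8] := {0x73,0xd6,0xdd,0x43,0x35,0x57,0x75,0xd4}
#1 dst[0x12+5] := {0x35,0x57,0x75,0xd4,0xbd}
#2 dst[0x14+5] := {0x43,0x35,0x57,0x75,0xd4}
#3 dst[0x0c+7] := {0x57,0x75,0xd4,0xbd,0x3f,0x73,0xd6}
query mem[0x16]=0x57, mem[0x10]=0x3f, mem[0x0e]=0xd4, mem[0x00]=0x73

MEM[0x16,0x10,0x0e,0x00] = 57 3f d4 73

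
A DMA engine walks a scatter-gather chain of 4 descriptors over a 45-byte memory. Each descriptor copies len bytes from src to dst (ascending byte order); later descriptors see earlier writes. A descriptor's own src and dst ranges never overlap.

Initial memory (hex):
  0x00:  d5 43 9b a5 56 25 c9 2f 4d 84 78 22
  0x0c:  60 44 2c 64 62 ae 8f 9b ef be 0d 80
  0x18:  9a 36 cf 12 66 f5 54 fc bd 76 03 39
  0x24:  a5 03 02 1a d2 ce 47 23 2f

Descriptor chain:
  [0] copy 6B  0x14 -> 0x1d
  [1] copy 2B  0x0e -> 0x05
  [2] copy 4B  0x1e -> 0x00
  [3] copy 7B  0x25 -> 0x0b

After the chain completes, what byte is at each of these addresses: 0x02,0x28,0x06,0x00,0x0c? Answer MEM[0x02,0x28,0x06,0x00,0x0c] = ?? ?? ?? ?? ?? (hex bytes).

  after D0: wrote 6B at 0x1d = efbe0d809a36
  after D1: wrote 2B at 0x05 = 2c64
  after D2: wrote 4B at 0x00 = be0d809a
  after D3: wrote 7B at 0x0b = 03021ad2ce4723
query mem[0x02]=0x80, mem[0x28]=0xd2, mem[0x06]=0x64, mem[0x00]=0xbe, mem[0x0c]=0x02

MEM[0x02,0x28,0x06,0x00,0x0c] = 80 d2 64 be 02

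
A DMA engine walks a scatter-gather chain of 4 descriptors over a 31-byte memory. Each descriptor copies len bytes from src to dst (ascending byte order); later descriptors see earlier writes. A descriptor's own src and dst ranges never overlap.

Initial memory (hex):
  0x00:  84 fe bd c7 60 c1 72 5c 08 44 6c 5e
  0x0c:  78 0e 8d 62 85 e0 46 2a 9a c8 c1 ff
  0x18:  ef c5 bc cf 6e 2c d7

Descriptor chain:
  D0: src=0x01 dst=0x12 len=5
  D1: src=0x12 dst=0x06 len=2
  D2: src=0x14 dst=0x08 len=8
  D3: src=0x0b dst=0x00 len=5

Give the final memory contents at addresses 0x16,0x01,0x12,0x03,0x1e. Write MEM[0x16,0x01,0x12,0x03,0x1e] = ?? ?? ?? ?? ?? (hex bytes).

#0 dst[0x12+5] := {0xfe,0xbd,0xc7,0x60,0xc1}
#1 dst[0x06+2] := {0xfe,0xbd}
#2 dst[0x08+8] := {0xc7,0x60,0xc1,0xff,0xef,0xc5,0xbc,0xcf}
#3 dst[0x00+5] := {0xff,0xef,0xc5,0xbc,0xcf}
query mem[0x16]=0xc1, mem[0x01]=0xef, mem[0x12]=0xfe, mem[0x03]=0xbc, mem[0x1e]=0xd7

MEM[0x16,0x01,0x12,0x03,0x1e] = c1 ef fe bc d7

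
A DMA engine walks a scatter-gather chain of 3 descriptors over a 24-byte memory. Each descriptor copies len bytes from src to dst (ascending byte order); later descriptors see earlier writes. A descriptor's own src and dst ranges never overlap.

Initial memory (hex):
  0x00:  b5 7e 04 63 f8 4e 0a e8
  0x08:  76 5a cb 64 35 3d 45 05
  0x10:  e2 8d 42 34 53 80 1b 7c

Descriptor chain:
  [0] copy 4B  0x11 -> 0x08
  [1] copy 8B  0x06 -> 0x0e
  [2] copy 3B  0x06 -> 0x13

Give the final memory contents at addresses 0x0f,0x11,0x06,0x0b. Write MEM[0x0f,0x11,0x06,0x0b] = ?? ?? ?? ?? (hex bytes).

  after D0: wrote 4B at 0x08 = 8d423453
  after D1: wrote 8B at 0x0e = 0ae88d423453353d
  after D2: wrote 3B at 0x13 = 0ae88d
query mem[0x0f]=0xe8, mem[0x11]=0x42, mem[0x06]=0x0a, mem[0x0b]=0x53

MEM[0x0f,0x11,0x06,0x0b] = e8 42 0a 53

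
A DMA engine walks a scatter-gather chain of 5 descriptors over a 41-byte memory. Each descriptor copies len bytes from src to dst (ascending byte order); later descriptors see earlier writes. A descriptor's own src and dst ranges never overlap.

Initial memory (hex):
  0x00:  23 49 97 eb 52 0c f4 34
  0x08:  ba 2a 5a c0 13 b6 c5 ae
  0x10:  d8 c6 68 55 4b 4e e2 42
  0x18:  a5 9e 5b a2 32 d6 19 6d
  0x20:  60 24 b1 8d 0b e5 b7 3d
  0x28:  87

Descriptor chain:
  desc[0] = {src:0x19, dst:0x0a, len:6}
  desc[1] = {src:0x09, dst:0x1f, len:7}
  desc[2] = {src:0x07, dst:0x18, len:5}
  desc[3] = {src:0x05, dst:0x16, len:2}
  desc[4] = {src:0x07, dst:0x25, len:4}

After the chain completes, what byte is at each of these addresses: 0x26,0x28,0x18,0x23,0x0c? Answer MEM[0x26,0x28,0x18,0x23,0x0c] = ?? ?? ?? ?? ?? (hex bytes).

  after D0: wrote 6B at 0x0a = 9e5ba232d619
  after D1: wrote 7B at 0x1f = 2a9e5ba232d619
  after D2: wrote 5B at 0x18 = 34ba2a9e5b
  after D3: wrote 2B at 0x16 = 0cf4
  after D4: wrote 4B at 0x25 = 34ba2a9e
query mem[0x26]=0xba, mem[0x28]=0x9e, mem[0x18]=0x34, mem[0x23]=0x32, mem[0x0c]=0xa2

MEM[0x26,0x28,0x18,0x23,0x0c] = ba 9e 34 32 a2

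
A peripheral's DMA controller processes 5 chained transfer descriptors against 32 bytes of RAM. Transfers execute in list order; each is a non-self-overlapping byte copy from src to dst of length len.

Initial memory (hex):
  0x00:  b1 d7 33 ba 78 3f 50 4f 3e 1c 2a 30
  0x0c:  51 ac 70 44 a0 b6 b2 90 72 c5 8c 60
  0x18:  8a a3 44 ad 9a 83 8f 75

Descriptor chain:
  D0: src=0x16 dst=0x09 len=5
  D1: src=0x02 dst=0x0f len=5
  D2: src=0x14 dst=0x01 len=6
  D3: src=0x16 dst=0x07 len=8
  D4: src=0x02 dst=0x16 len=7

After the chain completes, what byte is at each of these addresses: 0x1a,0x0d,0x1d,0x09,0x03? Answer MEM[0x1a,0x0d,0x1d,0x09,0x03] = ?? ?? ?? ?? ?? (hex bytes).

  after D0: wrote 5B at 0x09 = 8c608aa344
  after D1: wrote 5B at 0x0f = 33ba783f50
  after D2: wrote 6B at 0x01 = 72c58c608aa3
  after D3: wrote 8B at 0x07 = 8c608aa344ad9a83
  after D4: wrote 7B at 0x16 = c58c608aa38c60
query mem[0x1a]=0xa3, mem[0x0d]=0x9a, mem[0x1d]=0x83, mem[0x09]=0x8a, mem[0x03]=0x8c

MEM[0x1a,0x0d,0x1d,0x09,0x03] = a3 9a 83 8a 8c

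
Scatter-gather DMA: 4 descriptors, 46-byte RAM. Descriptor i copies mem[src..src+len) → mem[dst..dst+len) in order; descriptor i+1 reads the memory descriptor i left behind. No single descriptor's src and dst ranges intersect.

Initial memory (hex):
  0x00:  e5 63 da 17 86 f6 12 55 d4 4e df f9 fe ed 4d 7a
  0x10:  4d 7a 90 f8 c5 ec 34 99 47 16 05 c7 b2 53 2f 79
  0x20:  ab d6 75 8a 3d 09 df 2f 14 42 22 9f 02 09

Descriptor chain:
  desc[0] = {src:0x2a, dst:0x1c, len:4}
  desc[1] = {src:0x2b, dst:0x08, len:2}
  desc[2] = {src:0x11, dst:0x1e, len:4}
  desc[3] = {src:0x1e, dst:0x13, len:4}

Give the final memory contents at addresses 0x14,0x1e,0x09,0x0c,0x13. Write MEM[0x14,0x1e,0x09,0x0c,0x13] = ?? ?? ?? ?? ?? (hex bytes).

MEM[0x14,0x1e,0x09,0x0c,0x13] = 90 7a 02 fe 7a

  after D0: wrote 4B at 0x1c = 229f0209
  after D1: wrote 2B at 0x08 = 9f02
  after D2: wrote 4B at 0x1e = 7a90f8c5
  after D3: wrote 4B at 0x13 = 7a90f8c5
query mem[0x14]=0x90, mem[0x1e]=0x7a, mem[0x09]=0x02, mem[0x0c]=0xfe, mem[0x13]=0x7a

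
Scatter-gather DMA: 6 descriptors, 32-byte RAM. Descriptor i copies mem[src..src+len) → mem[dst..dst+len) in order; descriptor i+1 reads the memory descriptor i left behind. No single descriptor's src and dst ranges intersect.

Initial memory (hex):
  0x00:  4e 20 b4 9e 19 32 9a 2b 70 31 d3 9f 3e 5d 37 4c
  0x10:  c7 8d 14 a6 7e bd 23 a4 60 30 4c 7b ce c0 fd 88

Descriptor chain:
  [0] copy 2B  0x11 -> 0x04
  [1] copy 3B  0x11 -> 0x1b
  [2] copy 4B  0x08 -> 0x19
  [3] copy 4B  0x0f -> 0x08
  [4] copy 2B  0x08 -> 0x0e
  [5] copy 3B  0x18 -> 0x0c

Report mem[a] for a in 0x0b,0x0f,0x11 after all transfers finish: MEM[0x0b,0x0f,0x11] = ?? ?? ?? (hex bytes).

[0] 0x11->0x04 len=2 : 8d 14
[1] 0x11->0x1b len=3 : 8d 14 a6
[2] 0x08->0x19 len=4 : 70 31 d3 9f
[3] 0x0f->0x08 len=4 : 4c c7 8d 14
[4] 0x08->0x0e len=2 : 4c c7
[5] 0x18->0x0c len=3 : 60 70 31
query mem[0x0b]=0x14, mem[0x0f]=0xc7, mem[0x11]=0x8d

MEM[0x0b,0x0f,0x11] = 14 c7 8d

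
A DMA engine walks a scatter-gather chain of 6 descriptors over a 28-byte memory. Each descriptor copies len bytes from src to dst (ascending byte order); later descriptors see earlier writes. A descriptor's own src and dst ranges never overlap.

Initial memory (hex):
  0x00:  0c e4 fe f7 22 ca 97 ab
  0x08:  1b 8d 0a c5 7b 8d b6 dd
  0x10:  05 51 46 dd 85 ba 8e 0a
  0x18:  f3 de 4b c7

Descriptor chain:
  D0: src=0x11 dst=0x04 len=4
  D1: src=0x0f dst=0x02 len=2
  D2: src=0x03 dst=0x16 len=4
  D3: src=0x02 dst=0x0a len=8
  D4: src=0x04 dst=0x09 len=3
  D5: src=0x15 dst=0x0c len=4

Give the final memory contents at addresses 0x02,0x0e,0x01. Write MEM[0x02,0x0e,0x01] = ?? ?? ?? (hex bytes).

MEM[0x02,0x0e,0x01] = dd 51 e4

#0 dst[0x04+4] := {0x51,0x46,0xdd,0x85}
#1 dst[0x02+2] := {0xdd,0x05}
#2 dst[0x16+4] := {0x05,0x51,0x46,0xdd}
#3 dst[0x0a+8] := {0xdd,0x05,0x51,0x46,0xdd,0x85,0x1b,0x8d}
#4 dst[0x09+3] := {0x51,0x46,0xdd}
#5 dst[0x0c+4] := {0xba,0x05,0x51,0x46}
query mem[0x02]=0xdd, mem[0x0e]=0x51, mem[0x01]=0xe4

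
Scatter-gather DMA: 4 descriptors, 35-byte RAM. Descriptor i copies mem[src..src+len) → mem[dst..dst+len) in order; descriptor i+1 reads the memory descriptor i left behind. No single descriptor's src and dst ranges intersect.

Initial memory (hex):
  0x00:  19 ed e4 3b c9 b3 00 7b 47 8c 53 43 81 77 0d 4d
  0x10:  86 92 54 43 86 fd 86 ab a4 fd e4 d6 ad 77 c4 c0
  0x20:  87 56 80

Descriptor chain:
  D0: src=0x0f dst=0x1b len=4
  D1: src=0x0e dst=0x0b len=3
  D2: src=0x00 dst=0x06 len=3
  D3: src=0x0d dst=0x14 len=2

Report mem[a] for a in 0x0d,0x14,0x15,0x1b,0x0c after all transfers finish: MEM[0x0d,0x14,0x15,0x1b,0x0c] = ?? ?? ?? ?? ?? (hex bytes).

  after D0: wrote 4B at 0x1b = 4d869254
  after D1: wrote 3B at 0x0b = 0d4d86
  after D2: wrote 3B at 0x06 = 19ede4
  after D3: wrote 2B at 0x14 = 860d
query mem[0x0d]=0x86, mem[0x14]=0x86, mem[0x15]=0x0d, mem[0x1b]=0x4d, mem[0x0c]=0x4d

MEM[0x0d,0x14,0x15,0x1b,0x0c] = 86 86 0d 4d 4d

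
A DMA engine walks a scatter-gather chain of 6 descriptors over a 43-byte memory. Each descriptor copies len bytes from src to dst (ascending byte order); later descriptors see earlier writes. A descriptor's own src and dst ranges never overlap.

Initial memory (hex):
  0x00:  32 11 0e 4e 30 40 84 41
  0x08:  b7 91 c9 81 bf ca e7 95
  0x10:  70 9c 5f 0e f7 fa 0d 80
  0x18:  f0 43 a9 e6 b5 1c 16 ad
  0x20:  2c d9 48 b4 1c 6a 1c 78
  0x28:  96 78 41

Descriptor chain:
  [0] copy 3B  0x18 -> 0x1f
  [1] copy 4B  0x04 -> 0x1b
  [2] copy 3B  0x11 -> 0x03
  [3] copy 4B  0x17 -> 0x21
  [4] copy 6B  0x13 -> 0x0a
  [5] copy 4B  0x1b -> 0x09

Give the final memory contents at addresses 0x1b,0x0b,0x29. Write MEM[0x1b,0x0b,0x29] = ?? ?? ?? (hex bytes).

#0 dst[0x1f+3] := {0xf0,0x43,0xa9}
#1 dst[0x1b+4] := {0x30,0x40,0x84,0x41}
#2 dst[0x03+3] := {0x9c,0x5f,0x0e}
#3 dst[0x21+4] := {0x80,0xf0,0x43,0xa9}
#4 dst[0x0a+6] := {0x0e,0xf7,0xfa,0x0d,0x80,0xf0}
#5 dst[0x09+4] := {0x30,0x40,0x84,0x41}
query mem[0x1b]=0x30, mem[0x0b]=0x84, mem[0x29]=0x78

MEM[0x1b,0x0b,0x29] = 30 84 78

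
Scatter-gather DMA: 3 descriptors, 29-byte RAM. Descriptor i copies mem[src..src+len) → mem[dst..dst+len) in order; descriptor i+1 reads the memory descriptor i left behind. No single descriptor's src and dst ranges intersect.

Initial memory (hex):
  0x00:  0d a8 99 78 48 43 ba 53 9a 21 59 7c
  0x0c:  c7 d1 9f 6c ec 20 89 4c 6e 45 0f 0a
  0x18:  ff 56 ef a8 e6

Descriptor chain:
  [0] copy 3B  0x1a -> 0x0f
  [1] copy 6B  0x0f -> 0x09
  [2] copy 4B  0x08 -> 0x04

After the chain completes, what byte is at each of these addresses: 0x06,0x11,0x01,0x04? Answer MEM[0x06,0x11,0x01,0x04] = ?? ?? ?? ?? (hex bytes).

[0] 0x1a->0x0f len=3 : ef a8 e6
[1] 0x0f->0x09 len=6 : ef a8 e6 89 4c 6e
[2] 0x08->0x04 len=4 : 9a ef a8 e6
query mem[0x06]=0xa8, mem[0x11]=0xe6, mem[0x01]=0xa8, mem[0x04]=0x9a

MEM[0x06,0x11,0x01,0x04] = a8 e6 a8 9a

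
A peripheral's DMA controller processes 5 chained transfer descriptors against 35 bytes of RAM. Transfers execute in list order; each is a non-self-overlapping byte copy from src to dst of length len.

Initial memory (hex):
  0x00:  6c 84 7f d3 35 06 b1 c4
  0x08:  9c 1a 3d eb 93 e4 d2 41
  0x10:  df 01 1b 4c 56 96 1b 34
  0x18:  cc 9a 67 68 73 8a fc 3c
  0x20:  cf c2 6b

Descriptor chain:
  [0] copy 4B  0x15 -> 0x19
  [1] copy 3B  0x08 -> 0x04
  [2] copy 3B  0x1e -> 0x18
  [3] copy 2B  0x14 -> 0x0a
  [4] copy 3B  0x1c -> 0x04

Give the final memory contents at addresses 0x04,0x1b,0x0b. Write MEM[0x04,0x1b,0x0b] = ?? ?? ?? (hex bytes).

MEM[0x04,0x1b,0x0b] = cc 34 96

D0: mem[0x19..0x1c] <- [96 1b 34 cc]
D1: mem[0x04..0x06] <- [9c 1a 3d]
D2: mem[0x18..0x1a] <- [fc 3c cf]
D3: mem[0x0a..0x0b] <- [56 96]
D4: mem[0x04..0x06] <- [cc 8a fc]
query mem[0x04]=0xcc, mem[0x1b]=0x34, mem[0x0b]=0x96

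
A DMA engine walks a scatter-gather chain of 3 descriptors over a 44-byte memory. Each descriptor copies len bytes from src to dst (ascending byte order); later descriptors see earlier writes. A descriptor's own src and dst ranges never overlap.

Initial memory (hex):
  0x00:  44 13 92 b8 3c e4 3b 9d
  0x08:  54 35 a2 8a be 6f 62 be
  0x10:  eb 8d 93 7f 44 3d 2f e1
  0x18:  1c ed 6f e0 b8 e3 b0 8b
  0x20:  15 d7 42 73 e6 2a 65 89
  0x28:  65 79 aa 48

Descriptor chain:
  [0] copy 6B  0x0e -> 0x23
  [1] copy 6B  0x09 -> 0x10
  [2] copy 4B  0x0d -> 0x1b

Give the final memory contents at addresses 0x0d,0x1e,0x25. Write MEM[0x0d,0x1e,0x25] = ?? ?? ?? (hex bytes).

MEM[0x0d,0x1e,0x25] = 6f 35 eb

[0] 0x0e->0x23 len=6 : 62 be eb 8d 93 7f
[1] 0x09->0x10 len=6 : 35 a2 8a be 6f 62
[2] 0x0d->0x1b len=4 : 6f 62 be 35
query mem[0x0d]=0x6f, mem[0x1e]=0x35, mem[0x25]=0xeb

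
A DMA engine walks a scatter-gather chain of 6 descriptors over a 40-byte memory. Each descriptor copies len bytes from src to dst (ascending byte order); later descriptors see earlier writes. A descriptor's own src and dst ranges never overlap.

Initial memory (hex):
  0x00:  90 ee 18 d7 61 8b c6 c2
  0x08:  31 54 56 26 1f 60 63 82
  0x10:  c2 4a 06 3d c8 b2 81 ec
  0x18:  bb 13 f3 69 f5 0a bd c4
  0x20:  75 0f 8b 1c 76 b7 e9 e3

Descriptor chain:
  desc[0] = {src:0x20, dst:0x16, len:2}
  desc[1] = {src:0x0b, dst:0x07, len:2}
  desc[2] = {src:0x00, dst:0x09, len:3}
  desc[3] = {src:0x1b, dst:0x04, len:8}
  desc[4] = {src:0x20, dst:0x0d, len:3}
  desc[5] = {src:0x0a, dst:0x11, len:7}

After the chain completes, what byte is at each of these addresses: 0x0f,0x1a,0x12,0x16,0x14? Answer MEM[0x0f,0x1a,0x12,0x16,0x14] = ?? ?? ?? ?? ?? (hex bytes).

MEM[0x0f,0x1a,0x12,0x16,0x14] = 8b f3 8b 8b 75

  after D0: wrote 2B at 0x16 = 750f
  after D1: wrote 2B at 0x07 = 261f
  after D2: wrote 3B at 0x09 = 90ee18
  after D3: wrote 8B at 0x04 = 69f50abdc4750f8b
  after D4: wrote 3B at 0x0d = 750f8b
  after D5: wrote 7B at 0x11 = 0f8b1f750f8bc2
query mem[0x0f]=0x8b, mem[0x1a]=0xf3, mem[0x12]=0x8b, mem[0x16]=0x8b, mem[0x14]=0x75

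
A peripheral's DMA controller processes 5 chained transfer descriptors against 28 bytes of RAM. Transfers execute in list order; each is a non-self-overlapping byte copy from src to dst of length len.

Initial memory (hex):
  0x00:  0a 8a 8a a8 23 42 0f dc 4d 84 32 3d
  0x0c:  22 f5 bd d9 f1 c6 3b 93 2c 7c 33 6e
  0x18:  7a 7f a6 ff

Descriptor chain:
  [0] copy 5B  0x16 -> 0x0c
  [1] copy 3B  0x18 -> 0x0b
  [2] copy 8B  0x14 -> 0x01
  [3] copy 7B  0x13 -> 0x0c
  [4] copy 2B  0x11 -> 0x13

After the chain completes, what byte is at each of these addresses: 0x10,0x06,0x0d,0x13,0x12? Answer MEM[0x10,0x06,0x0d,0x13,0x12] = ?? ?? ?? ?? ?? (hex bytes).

[0] 0x16->0x0c len=5 : 33 6e 7a 7f a6
[1] 0x18->0x0b len=3 : 7a 7f a6
[2] 0x14->0x01 len=8 : 2c 7c 33 6e 7a 7f a6 ff
[3] 0x13->0x0c len=7 : 93 2c 7c 33 6e 7a 7f
[4] 0x11->0x13 len=2 : 7a 7f
query mem[0x10]=0x6e, mem[0x06]=0x7f, mem[0x0d]=0x2c, mem[0x13]=0x7a, mem[0x12]=0x7f

MEM[0x10,0x06,0x0d,0x13,0x12] = 6e 7f 2c 7a 7f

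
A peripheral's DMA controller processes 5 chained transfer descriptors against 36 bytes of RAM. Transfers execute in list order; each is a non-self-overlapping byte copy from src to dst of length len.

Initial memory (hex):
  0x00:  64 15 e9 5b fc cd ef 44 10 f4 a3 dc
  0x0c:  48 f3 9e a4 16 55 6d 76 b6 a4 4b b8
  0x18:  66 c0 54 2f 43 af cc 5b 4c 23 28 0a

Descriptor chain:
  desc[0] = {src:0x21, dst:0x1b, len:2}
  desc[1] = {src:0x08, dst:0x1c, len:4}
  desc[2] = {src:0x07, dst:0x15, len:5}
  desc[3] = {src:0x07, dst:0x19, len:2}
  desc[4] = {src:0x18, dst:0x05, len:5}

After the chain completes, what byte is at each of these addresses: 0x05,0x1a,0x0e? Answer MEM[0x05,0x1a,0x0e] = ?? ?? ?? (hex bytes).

MEM[0x05,0x1a,0x0e] = a3 10 9e

D0: mem[0x1b..0x1c] <- [23 28]
D1: mem[0x1c..0x1f] <- [10 f4 a3 dc]
D2: mem[0x15..0x19] <- [44 10 f4 a3 dc]
D3: mem[0x19..0x1a] <- [44 10]
D4: mem[0x05..0x09] <- [a3 44 10 23 10]
query mem[0x05]=0xa3, mem[0x1a]=0x10, mem[0x0e]=0x9e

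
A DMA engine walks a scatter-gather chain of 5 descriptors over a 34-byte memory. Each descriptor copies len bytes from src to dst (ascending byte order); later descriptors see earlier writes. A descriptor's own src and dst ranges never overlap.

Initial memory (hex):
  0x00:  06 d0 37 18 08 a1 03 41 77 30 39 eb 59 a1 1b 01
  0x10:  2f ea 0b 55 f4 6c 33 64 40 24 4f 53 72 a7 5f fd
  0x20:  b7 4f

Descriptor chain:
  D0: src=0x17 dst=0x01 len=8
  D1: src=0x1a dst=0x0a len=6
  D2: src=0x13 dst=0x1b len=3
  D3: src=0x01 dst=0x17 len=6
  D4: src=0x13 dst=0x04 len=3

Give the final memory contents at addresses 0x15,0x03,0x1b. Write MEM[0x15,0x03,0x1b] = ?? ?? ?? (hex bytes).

  after D0: wrote 8B at 0x01 = 6440244f5372a75f
  after D1: wrote 6B at 0x0a = 4f5372a75ffd
  after D2: wrote 3B at 0x1b = 55f46c
  after D3: wrote 6B at 0x17 = 6440244f5372
  after D4: wrote 3B at 0x04 = 55f46c
query mem[0x15]=0x6c, mem[0x03]=0x24, mem[0x1b]=0x53

MEM[0x15,0x03,0x1b] = 6c 24 53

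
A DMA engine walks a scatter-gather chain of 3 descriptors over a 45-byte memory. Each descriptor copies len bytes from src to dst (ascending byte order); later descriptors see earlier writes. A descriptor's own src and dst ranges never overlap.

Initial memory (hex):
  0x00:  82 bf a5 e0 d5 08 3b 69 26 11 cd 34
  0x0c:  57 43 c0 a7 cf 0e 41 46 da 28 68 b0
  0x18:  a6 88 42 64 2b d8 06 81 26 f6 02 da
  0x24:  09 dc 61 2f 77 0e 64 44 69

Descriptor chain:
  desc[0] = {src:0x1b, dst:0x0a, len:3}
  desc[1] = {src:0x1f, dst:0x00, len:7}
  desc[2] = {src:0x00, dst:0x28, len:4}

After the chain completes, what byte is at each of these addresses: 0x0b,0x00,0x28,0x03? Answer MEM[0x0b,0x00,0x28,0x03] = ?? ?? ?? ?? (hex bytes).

  after D0: wrote 3B at 0x0a = 642bd8
  after D1: wrote 7B at 0x00 = 8126f602da09dc
  after D2: wrote 4B at 0x28 = 8126f602
query mem[0x0b]=0x2b, mem[0x00]=0x81, mem[0x28]=0x81, mem[0x03]=0x02

MEM[0x0b,0x00,0x28,0x03] = 2b 81 81 02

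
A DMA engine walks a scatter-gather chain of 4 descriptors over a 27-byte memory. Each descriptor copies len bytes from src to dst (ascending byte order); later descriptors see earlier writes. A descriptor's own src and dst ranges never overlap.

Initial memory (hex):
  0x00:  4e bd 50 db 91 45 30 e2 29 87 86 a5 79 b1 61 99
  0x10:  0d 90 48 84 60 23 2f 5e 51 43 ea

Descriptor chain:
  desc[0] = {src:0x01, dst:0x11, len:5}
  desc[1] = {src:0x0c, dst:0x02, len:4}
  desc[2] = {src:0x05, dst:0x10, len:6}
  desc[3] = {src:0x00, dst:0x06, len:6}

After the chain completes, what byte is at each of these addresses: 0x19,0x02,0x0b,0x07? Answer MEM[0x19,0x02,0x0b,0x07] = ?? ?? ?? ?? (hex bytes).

D0: mem[0x11..0x15] <- [bd 50 db 91 45]
D1: mem[0x02..0x05] <- [79 b1 61 99]
D2: mem[0x10..0x15] <- [99 30 e2 29 87 86]
D3: mem[0x06..0x0b] <- [4e bd 79 b1 61 99]
query mem[0x19]=0x43, mem[0x02]=0x79, mem[0x0b]=0x99, mem[0x07]=0xbd

MEM[0x19,0x02,0x0b,0x07] = 43 79 99 bd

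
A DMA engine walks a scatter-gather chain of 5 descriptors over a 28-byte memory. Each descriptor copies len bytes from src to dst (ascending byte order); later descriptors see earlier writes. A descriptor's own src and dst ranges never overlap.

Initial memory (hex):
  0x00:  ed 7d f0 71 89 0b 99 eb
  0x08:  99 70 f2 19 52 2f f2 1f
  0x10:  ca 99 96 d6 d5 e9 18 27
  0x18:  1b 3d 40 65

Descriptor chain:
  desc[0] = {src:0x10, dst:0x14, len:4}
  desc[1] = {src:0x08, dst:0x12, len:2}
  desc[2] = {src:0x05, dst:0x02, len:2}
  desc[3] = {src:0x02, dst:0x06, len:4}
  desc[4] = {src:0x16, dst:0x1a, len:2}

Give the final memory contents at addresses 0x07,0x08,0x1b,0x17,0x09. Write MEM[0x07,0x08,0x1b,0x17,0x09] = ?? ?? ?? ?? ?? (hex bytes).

D0: mem[0x14..0x17] <- [ca 99 96 d6]
D1: mem[0x12..0x13] <- [99 70]
D2: mem[0x02..0x03] <- [0b 99]
D3: mem[0x06..0x09] <- [0b 99 89 0b]
D4: mem[0x1a..0x1b] <- [96 d6]
query mem[0x07]=0x99, mem[0x08]=0x89, mem[0x1b]=0xd6, mem[0x17]=0xd6, mem[0x09]=0x0b

MEM[0x07,0x08,0x1b,0x17,0x09] = 99 89 d6 d6 0b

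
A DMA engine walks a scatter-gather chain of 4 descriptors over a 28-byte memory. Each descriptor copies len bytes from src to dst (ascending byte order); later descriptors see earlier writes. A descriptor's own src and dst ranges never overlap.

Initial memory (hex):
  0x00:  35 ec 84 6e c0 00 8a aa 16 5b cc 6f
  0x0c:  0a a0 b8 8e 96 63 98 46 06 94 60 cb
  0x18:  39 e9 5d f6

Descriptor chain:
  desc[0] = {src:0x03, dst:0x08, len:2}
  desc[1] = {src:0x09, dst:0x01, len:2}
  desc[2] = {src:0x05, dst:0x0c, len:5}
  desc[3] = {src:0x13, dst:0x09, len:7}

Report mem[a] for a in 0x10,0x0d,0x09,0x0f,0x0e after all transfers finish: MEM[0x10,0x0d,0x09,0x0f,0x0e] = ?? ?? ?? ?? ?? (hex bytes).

  after D0: wrote 2B at 0x08 = 6ec0
  after D1: wrote 2B at 0x01 = c0cc
  after D2: wrote 5B at 0x0c = 008aaa6ec0
  after D3: wrote 7B at 0x09 = 46069460cb39e9
query mem[0x10]=0xc0, mem[0x0d]=0xcb, mem[0x09]=0x46, mem[0x0f]=0xe9, mem[0x0e]=0x39

MEM[0x10,0x0d,0x09,0x0f,0x0e] = c0 cb 46 e9 39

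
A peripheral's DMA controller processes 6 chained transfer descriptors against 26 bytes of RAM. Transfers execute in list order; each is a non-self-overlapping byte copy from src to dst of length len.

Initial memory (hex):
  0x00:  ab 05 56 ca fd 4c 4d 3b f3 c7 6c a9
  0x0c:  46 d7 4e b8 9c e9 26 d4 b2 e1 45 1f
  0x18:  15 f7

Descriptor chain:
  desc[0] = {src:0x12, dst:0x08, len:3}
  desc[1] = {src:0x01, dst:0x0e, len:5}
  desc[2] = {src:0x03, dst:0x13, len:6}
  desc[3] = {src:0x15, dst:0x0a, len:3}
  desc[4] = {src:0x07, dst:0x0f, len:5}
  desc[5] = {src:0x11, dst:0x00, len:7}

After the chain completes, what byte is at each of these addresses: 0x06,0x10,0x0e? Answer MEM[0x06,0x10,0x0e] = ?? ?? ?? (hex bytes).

MEM[0x06,0x10,0x0e] = 3b 26 05

[0] 0x12->0x08 len=3 : 26 d4 b2
[1] 0x01->0x0e len=5 : 05 56 ca fd 4c
[2] 0x03->0x13 len=6 : ca fd 4c 4d 3b 26
[3] 0x15->0x0a len=3 : 4c 4d 3b
[4] 0x07->0x0f len=5 : 3b 26 d4 4c 4d
[5] 0x11->0x00 len=7 : d4 4c 4d fd 4c 4d 3b
query mem[0x06]=0x3b, mem[0x10]=0x26, mem[0x0e]=0x05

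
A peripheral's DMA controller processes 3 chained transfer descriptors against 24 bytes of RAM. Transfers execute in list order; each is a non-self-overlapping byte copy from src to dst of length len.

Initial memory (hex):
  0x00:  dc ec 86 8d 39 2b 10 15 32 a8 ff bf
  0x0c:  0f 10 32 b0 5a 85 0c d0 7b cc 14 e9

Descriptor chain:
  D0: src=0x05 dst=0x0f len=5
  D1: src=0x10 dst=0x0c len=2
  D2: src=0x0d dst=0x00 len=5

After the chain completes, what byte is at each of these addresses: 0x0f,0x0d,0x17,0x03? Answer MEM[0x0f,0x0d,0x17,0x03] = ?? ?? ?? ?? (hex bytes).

#0 dst[0x0f+5] := {0x2b,0x10,0x15,0x32,0xa8}
#1 dst[0x0c+2] := {0x10,0x15}
#2 dst[0x00+5] := {0x15,0x32,0x2b,0x10,0x15}
query mem[0x0f]=0x2b, mem[0x0d]=0x15, mem[0x17]=0xe9, mem[0x03]=0x10

MEM[0x0f,0x0d,0x17,0x03] = 2b 15 e9 10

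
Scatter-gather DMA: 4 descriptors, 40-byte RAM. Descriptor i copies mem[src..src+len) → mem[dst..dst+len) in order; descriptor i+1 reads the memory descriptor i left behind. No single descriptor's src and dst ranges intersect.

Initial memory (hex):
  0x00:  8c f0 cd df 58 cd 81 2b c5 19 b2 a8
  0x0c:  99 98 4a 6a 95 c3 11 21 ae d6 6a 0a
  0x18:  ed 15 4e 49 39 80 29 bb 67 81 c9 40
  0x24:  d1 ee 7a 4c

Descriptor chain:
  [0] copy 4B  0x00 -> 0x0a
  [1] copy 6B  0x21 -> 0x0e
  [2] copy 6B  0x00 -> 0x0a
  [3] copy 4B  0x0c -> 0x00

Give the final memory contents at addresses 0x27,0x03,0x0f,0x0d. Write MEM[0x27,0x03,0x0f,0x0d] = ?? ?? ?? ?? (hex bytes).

MEM[0x27,0x03,0x0f,0x0d] = 4c cd cd df

#0 dst[0x0a+4] := {0x8c,0xf0,0xcd,0xdf}
#1 dst[0x0e+6] := {0x81,0xc9,0x40,0xd1,0xee,0x7a}
#2 dst[0x0a+6] := {0x8c,0xf0,0xcd,0xdf,0x58,0xcd}
#3 dst[0x00+4] := {0xcd,0xdf,0x58,0xcd}
query mem[0x27]=0x4c, mem[0x03]=0xcd, mem[0x0f]=0xcd, mem[0x0d]=0xdf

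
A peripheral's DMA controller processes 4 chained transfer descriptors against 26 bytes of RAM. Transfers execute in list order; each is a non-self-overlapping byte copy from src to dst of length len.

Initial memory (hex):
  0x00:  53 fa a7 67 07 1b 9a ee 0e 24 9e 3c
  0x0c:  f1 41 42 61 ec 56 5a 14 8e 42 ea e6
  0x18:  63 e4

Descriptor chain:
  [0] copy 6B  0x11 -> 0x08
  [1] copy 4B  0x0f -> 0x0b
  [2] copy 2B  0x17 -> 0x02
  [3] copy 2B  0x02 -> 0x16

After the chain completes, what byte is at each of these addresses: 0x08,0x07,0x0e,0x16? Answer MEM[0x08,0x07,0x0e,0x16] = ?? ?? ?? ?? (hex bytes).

MEM[0x08,0x07,0x0e,0x16] = 56 ee 5a e6

[0] 0x11->0x08 len=6 : 56 5a 14 8e 42 ea
[1] 0x0f->0x0b len=4 : 61 ec 56 5a
[2] 0x17->0x02 len=2 : e6 63
[3] 0x02->0x16 len=2 : e6 63
query mem[0x08]=0x56, mem[0x07]=0xee, mem[0x0e]=0x5a, mem[0x16]=0xe6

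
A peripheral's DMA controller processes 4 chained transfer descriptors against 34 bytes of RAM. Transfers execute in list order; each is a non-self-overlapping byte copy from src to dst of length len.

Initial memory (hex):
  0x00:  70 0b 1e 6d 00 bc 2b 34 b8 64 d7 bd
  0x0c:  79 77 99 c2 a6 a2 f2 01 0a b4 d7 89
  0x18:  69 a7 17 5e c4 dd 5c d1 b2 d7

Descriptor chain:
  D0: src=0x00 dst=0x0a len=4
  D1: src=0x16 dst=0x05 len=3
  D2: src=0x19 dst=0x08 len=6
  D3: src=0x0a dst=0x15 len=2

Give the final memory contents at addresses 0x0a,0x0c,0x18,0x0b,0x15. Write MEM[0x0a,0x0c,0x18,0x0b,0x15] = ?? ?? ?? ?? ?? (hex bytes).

MEM[0x0a,0x0c,0x18,0x0b,0x15] = 5e dd 69 c4 5e

[0] 0x00->0x0a len=4 : 70 0b 1e 6d
[1] 0x16->0x05 len=3 : d7 89 69
[2] 0x19->0x08 len=6 : a7 17 5e c4 dd 5c
[3] 0x0a->0x15 len=2 : 5e c4
query mem[0x0a]=0x5e, mem[0x0c]=0xdd, mem[0x18]=0x69, mem[0x0b]=0xc4, mem[0x15]=0x5e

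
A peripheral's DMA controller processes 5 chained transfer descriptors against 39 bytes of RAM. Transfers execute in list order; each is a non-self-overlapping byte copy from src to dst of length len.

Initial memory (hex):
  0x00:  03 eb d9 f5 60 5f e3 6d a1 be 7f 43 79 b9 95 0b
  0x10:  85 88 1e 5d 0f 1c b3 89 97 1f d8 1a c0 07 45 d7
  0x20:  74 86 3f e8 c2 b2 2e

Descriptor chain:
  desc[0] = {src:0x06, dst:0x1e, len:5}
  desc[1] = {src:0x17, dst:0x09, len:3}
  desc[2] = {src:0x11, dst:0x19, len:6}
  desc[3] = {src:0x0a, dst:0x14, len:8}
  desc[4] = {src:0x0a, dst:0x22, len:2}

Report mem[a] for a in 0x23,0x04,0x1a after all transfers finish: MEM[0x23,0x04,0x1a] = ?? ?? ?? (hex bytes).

MEM[0x23,0x04,0x1a] = 1f 60 85

D0: mem[0x1e..0x22] <- [e3 6d a1 be 7f]
D1: mem[0x09..0x0b] <- [89 97 1f]
D2: mem[0x19..0x1e] <- [88 1e 5d 0f 1c b3]
D3: mem[0x14..0x1b] <- [97 1f 79 b9 95 0b 85 88]
D4: mem[0x22..0x23] <- [97 1f]
query mem[0x23]=0x1f, mem[0x04]=0x60, mem[0x1a]=0x85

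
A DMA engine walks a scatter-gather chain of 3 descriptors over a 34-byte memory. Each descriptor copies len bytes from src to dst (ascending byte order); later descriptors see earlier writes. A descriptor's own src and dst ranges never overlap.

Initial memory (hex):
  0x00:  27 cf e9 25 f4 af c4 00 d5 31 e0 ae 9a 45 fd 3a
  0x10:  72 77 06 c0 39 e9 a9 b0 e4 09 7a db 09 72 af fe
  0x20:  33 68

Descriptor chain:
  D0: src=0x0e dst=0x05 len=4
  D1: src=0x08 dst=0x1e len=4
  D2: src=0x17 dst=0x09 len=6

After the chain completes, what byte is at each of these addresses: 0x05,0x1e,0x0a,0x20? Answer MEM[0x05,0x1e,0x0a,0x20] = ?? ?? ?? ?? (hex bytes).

MEM[0x05,0x1e,0x0a,0x20] = fd 77 e4 e0

D0: mem[0x05..0x08] <- [fd 3a 72 77]
D1: mem[0x1e..0x21] <- [77 31 e0 ae]
D2: mem[0x09..0x0e] <- [b0 e4 09 7a db 09]
query mem[0x05]=0xfd, mem[0x1e]=0x77, mem[0x0a]=0xe4, mem[0x20]=0xe0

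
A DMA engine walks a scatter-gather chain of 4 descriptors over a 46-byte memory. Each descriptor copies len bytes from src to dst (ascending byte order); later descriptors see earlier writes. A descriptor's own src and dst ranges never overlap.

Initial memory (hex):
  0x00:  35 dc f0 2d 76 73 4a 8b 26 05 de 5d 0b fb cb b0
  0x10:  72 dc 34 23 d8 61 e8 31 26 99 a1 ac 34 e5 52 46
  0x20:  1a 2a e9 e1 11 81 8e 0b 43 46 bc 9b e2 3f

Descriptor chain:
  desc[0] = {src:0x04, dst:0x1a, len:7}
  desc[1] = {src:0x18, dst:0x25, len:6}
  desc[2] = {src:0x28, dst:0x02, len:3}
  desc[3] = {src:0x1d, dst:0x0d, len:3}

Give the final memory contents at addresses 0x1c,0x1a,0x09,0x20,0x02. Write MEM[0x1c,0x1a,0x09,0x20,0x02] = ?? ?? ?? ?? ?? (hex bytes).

D0: mem[0x1a..0x20] <- [76 73 4a 8b 26 05 de]
D1: mem[0x25..0x2a] <- [26 99 76 73 4a 8b]
D2: mem[0x02..0x04] <- [73 4a 8b]
D3: mem[0x0d..0x0f] <- [8b 26 05]
query mem[0x1c]=0x4a, mem[0x1a]=0x76, mem[0x09]=0x05, mem[0x20]=0xde, mem[0x02]=0x73

MEM[0x1c,0x1a,0x09,0x20,0x02] = 4a 76 05 de 73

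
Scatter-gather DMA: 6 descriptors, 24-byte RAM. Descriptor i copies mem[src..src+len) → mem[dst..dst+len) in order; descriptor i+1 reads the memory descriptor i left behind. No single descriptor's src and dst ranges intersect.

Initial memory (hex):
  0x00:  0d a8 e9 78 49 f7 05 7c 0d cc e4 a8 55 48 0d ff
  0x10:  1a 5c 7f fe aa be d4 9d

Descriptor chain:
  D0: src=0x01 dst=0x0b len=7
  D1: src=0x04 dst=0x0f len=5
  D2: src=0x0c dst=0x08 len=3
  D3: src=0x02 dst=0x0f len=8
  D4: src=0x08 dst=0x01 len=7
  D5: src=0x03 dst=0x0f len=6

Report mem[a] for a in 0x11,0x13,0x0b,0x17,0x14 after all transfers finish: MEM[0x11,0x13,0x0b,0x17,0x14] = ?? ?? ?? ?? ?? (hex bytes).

MEM[0x11,0x13,0x0b,0x17,0x14] = e9 49 a8 9d e9

[0] 0x01->0x0b len=7 : a8 e9 78 49 f7 05 7c
[1] 0x04->0x0f len=5 : 49 f7 05 7c 0d
[2] 0x0c->0x08 len=3 : e9 78 49
[3] 0x02->0x0f len=8 : e9 78 49 f7 05 7c e9 78
[4] 0x08->0x01 len=7 : e9 78 49 a8 e9 78 49
[5] 0x03->0x0f len=6 : 49 a8 e9 78 49 e9
query mem[0x11]=0xe9, mem[0x13]=0x49, mem[0x0b]=0xa8, mem[0x17]=0x9d, mem[0x14]=0xe9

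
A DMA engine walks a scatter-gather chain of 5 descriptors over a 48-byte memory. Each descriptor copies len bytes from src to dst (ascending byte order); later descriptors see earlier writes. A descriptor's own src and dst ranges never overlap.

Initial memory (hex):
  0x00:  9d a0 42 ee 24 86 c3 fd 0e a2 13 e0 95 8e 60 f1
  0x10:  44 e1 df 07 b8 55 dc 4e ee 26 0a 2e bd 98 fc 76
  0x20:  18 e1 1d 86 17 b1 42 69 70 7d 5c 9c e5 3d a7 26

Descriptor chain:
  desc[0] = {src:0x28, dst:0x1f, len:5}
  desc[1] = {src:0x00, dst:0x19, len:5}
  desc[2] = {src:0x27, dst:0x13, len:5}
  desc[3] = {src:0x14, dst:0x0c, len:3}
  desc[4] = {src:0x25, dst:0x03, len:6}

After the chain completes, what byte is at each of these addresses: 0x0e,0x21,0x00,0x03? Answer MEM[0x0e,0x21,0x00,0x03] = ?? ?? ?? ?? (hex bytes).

MEM[0x0e,0x21,0x00,0x03] = 5c 5c 9d b1

D0: mem[0x1f..0x23] <- [70 7d 5c 9c e5]
D1: mem[0x19..0x1d] <- [9d a0 42 ee 24]
D2: mem[0x13..0x17] <- [69 70 7d 5c 9c]
D3: mem[0x0c..0x0e] <- [70 7d 5c]
D4: mem[0x03..0x08] <- [b1 42 69 70 7d 5c]
query mem[0x0e]=0x5c, mem[0x21]=0x5c, mem[0x00]=0x9d, mem[0x03]=0xb1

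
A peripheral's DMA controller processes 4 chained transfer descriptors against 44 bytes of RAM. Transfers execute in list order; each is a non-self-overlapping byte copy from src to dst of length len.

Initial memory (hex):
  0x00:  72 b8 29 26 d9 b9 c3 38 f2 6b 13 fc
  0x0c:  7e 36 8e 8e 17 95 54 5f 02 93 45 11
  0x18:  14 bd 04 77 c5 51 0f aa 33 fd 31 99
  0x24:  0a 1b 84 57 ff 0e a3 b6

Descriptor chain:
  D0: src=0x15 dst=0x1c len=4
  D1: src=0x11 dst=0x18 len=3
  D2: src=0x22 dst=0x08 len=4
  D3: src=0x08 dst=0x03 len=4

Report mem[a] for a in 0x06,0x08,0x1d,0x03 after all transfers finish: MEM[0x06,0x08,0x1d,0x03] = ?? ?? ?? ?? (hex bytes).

[0] 0x15->0x1c len=4 : 93 45 11 14
[1] 0x11->0x18 len=3 : 95 54 5f
[2] 0x22->0x08 len=4 : 31 99 0a 1b
[3] 0x08->0x03 len=4 : 31 99 0a 1b
query mem[0x06]=0x1b, mem[0x08]=0x31, mem[0x1d]=0x45, mem[0x03]=0x31

MEM[0x06,0x08,0x1d,0x03] = 1b 31 45 31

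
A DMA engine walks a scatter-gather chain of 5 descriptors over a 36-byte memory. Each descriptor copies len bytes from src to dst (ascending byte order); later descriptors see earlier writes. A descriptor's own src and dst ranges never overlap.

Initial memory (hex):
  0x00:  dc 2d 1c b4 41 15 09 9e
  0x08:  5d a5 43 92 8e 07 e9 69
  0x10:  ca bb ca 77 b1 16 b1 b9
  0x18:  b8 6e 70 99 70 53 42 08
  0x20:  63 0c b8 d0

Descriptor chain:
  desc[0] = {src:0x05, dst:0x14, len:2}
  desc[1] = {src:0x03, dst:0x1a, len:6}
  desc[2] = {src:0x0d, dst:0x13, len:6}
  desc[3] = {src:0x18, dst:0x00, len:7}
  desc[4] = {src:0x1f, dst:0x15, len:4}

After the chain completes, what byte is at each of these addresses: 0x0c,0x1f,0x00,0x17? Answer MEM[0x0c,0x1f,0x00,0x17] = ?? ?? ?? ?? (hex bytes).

D0: mem[0x14..0x15] <- [15 09]
D1: mem[0x1a..0x1f] <- [b4 41 15 09 9e 5d]
D2: mem[0x13..0x18] <- [07 e9 69 ca bb ca]
D3: mem[0x00..0x06] <- [ca 6e b4 41 15 09 9e]
D4: mem[0x15..0x18] <- [5d 63 0c b8]
query mem[0x0c]=0x8e, mem[0x1f]=0x5d, mem[0x00]=0xca, mem[0x17]=0x0c

MEM[0x0c,0x1f,0x00,0x17] = 8e 5d ca 0c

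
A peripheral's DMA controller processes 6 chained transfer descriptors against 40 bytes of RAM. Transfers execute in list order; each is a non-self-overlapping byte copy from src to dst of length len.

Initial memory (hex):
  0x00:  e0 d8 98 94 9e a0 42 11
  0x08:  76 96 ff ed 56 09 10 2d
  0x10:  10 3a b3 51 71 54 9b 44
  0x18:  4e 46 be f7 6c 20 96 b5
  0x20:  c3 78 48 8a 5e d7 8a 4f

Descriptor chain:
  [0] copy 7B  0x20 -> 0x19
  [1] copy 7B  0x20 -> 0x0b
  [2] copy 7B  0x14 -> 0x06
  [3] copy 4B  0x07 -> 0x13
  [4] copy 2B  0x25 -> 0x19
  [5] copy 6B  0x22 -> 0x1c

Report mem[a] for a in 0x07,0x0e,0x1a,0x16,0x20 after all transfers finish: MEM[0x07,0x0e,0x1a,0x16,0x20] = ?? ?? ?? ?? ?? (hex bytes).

[0] 0x20->0x19 len=7 : c3 78 48 8a 5e d7 8a
[1] 0x20->0x0b len=7 : c3 78 48 8a 5e d7 8a
[2] 0x14->0x06 len=7 : 71 54 9b 44 4e c3 78
[3] 0x07->0x13 len=4 : 54 9b 44 4e
[4] 0x25->0x19 len=2 : d7 8a
[5] 0x22->0x1c len=6 : 48 8a 5e d7 8a 4f
query mem[0x07]=0x54, mem[0x0e]=0x8a, mem[0x1a]=0x8a, mem[0x16]=0x4e, mem[0x20]=0x8a

MEM[0x07,0x0e,0x1a,0x16,0x20] = 54 8a 8a 4e 8a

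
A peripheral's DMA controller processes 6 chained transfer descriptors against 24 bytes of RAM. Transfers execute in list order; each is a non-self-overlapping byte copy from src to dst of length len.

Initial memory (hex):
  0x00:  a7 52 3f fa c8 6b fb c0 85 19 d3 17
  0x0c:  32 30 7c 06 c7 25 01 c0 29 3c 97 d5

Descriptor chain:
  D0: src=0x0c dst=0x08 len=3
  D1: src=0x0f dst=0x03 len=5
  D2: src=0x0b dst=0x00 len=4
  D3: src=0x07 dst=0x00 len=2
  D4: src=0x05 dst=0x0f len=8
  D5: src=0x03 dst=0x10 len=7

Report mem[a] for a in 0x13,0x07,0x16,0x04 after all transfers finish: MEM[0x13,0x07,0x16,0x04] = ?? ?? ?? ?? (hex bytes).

MEM[0x13,0x07,0x16,0x04] = 01 c0 30 c7

[0] 0x0c->0x08 len=3 : 32 30 7c
[1] 0x0f->0x03 len=5 : 06 c7 25 01 c0
[2] 0x0b->0x00 len=4 : 17 32 30 7c
[3] 0x07->0x00 len=2 : c0 32
[4] 0x05->0x0f len=8 : 25 01 c0 32 30 7c 17 32
[5] 0x03->0x10 len=7 : 7c c7 25 01 c0 32 30
query mem[0x13]=0x01, mem[0x07]=0xc0, mem[0x16]=0x30, mem[0x04]=0xc7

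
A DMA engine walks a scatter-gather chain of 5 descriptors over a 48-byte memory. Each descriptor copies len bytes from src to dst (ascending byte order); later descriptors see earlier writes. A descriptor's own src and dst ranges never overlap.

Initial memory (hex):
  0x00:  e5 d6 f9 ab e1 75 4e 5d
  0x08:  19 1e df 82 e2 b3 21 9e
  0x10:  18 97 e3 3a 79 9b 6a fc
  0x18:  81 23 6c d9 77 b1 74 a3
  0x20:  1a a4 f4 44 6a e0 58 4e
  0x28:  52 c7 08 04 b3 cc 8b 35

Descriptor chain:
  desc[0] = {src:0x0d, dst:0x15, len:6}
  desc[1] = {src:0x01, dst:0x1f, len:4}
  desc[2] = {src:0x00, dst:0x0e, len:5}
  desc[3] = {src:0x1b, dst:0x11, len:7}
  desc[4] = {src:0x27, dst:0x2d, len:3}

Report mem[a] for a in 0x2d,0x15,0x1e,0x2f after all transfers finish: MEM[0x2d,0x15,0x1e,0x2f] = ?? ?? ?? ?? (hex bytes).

MEM[0x2d,0x15,0x1e,0x2f] = 4e d6 74 c7

D0: mem[0x15..0x1a] <- [b3 21 9e 18 97 e3]
D1: mem[0x1f..0x22] <- [d6 f9 ab e1]
D2: mem[0x0e..0x12] <- [e5 d6 f9 ab e1]
D3: mem[0x11..0x17] <- [d9 77 b1 74 d6 f9 ab]
D4: mem[0x2d..0x2f] <- [4e 52 c7]
query mem[0x2d]=0x4e, mem[0x15]=0xd6, mem[0x1e]=0x74, mem[0x2f]=0xc7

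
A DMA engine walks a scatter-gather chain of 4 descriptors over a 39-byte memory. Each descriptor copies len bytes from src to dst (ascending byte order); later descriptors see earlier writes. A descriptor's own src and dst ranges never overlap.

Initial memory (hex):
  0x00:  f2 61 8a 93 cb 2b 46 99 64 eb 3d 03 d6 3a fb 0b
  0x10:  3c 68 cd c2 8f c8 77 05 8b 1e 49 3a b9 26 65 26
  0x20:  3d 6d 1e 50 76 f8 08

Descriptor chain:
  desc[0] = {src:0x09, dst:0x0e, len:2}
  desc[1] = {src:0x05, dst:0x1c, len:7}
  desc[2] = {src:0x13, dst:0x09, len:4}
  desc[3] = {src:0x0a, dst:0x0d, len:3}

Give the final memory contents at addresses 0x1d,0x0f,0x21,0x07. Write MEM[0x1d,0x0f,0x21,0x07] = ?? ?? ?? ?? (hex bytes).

MEM[0x1d,0x0f,0x21,0x07] = 46 77 3d 99

#0 dst[0x0e+2] := {0xeb,0x3d}
#1 dst[0x1c+7] := {0x2b,0x46,0x99,0x64,0xeb,0x3d,0x03}
#2 dst[0x09+4] := {0xc2,0x8f,0xc8,0x77}
#3 dst[0x0d+3] := {0x8f,0xc8,0x77}
query mem[0x1d]=0x46, mem[0x0f]=0x77, mem[0x21]=0x3d, mem[0x07]=0x99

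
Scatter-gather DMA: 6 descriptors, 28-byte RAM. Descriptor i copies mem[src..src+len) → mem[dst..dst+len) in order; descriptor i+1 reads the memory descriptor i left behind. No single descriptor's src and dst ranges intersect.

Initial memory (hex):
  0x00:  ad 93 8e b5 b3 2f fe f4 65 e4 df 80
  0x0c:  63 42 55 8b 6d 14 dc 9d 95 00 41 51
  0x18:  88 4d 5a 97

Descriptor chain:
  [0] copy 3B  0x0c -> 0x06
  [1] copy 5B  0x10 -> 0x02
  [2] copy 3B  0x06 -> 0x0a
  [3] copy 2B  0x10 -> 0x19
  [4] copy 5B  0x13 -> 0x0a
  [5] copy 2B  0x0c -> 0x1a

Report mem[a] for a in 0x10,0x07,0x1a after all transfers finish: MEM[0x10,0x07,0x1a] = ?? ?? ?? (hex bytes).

MEM[0x10,0x07,0x1a] = 6d 42 00

D0: mem[0x06..0x08] <- [63 42 55]
D1: mem[0x02..0x06] <- [6d 14 dc 9d 95]
D2: mem[0x0a..0x0c] <- [95 42 55]
D3: mem[0x19..0x1a] <- [6d 14]
D4: mem[0x0a..0x0e] <- [9d 95 00 41 51]
D5: mem[0x1a..0x1b] <- [00 41]
query mem[0x10]=0x6d, mem[0x07]=0x42, mem[0x1a]=0x00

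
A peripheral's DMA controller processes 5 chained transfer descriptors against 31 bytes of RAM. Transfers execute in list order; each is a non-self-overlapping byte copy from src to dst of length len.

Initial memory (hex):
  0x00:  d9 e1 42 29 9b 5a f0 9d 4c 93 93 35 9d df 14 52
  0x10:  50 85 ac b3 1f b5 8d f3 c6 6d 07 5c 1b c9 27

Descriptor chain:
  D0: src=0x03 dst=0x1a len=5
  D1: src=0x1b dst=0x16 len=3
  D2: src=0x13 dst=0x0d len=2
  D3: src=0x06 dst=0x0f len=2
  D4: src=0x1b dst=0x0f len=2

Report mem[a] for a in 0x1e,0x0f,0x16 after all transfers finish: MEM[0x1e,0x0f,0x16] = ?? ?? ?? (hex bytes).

MEM[0x1e,0x0f,0x16] = 9d 9b 9b

D0: mem[0x1a..0x1e] <- [29 9b 5a f0 9d]
D1: mem[0x16..0x18] <- [9b 5a f0]
D2: mem[0x0d..0x0e] <- [b3 1f]
D3: mem[0x0f..0x10] <- [f0 9d]
D4: mem[0x0f..0x10] <- [9b 5a]
query mem[0x1e]=0x9d, mem[0x0f]=0x9b, mem[0x16]=0x9b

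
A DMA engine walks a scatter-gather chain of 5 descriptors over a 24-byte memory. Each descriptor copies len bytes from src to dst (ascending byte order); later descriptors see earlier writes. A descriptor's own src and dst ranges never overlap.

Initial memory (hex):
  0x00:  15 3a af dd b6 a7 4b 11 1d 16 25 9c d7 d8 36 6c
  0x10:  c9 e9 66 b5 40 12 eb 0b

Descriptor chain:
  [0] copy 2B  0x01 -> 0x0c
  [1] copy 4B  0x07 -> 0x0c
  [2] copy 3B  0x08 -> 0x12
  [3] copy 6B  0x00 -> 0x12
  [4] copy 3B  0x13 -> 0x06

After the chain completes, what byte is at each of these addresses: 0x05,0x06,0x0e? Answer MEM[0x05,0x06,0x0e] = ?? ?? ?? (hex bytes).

MEM[0x05,0x06,0x0e] = a7 3a 16

#0 dst[0x0c+2] := {0x3a,0xaf}
#1 dst[0x0c+4] := {0x11,0x1d,0x16,0x25}
#2 dst[0x12+3] := {0x1d,0x16,0x25}
#3 dst[0x12+6] := {0x15,0x3a,0xaf,0xdd,0xb6,0xa7}
#4 dst[0x06+3] := {0x3a,0xaf,0xdd}
query mem[0x05]=0xa7, mem[0x06]=0x3a, mem[0x0e]=0x16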